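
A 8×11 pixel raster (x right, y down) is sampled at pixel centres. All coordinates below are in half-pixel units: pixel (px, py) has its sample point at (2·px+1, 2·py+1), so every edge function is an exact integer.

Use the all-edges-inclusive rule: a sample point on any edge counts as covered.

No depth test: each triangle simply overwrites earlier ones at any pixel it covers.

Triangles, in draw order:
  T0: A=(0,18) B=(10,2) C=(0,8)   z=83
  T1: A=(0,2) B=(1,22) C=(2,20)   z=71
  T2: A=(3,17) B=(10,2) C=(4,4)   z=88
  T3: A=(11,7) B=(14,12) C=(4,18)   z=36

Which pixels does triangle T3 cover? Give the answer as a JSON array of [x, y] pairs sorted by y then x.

T0:
  2·area = 100  (B↔C swapped to make it positive)
  edge (0, 18)→(0, 8): d=(0,-10) inclusive
  edge (0, 8)→(10, 2): d=(10,-6) inclusive
  edge (10, 2)→(0, 18): d=(-10,16) inclusive
    (4,1)@(9, 3): e=[90,4,6] → █
    (5,1)@(11, 3): e=[110,16,-26] → ·
    (2,2)@(5, 5): e=[50,0,50] → █  [on edge]
    (3,2)@(7, 5): e=[70,12,18] → █
    (4,2)@(9, 5): e=[90,24,-14] → ·
    (1,3)@(3, 7): e=[30,8,62] → █
    (3,3)@(7, 7): e=[70,32,-2] → ·
    (0,4)@(1, 9): e=[10,16,74] → █
    (3,4)@(7, 9): e=[70,52,-22] → ·
    (0,5)@(1, 11): e=[10,36,54] → █
    (2,5)@(5, 11): e=[50,60,-10] → ·
    (0,6)@(1, 13): e=[10,56,34] → █
  covered (13 px):
    · · · · · · · ·
    · · · · █ · · ·
    · · █ █ · · · ·
    · █ █ · · · · ·
    █ █ █ · · · · ·
    █ █ · · · · · ·
    █ █ · · · · · ·
    █ · · · · · · ·
    · · · · · · · ·
    · · · · · · · ·
    · · · · · · · ·
T1:
  2·area = 22  (B↔C swapped to make it positive)
  edge (0, 2)→(2, 20): d=(2,18) inclusive
  edge (2, 20)→(1, 22): d=(-1,2) inclusive
  edge (1, 22)→(0, 2): d=(-1,-20) inclusive
    (0,5)@(1, 11): e=[0,11,11] → █  [on edge]
    (1,5)@(3, 11): e=[-36,7,51] → ·
    (0,6)@(1, 13): e=[4,9,9] → █
    (1,6)@(3, 13): e=[-32,5,49] → ·
    (0,7)@(1, 15): e=[8,7,7] → █
    (1,7)@(3, 15): e=[-28,3,47] → ·
    (0,8)@(1, 17): e=[12,5,5] → █
    (1,8)@(3, 17): e=[-24,1,45] → ·
    (0,9)@(1, 19): e=[16,3,3] → █
    (1,9)@(3, 19): e=[-20,-1,43] → ·
    (0,10)@(1, 21): e=[20,1,1] → █
    (1,10)@(3, 21): e=[-16,-3,41] → ·
  covered (6 px):
    · · · · · · · ·
    · · · · · · · ·
    · · · · · · · ·
    · · · · · · · ·
    · · · · · · · ·
    █ · · · · · · ·
    █ · · · · · · ·
    █ · · · · · · ·
    █ · · · · · · ·
    █ · · · · · · ·
    █ · · · · · · ·
T2:
  2·area = 76  (B↔C swapped to make it positive)
  edge (3, 17)→(4, 4): d=(1,-13) inclusive
  edge (4, 4)→(10, 2): d=(6,-2) inclusive
  edge (10, 2)→(3, 17): d=(-7,15) inclusive
    (6,0)@(13, 1): e=[114,0,-38] → ·  [on edge]
    (3,1)@(7, 3): e=[38,0,38] → █  [on edge]
    (4,1)@(9, 3): e=[64,4,8] → █
    (5,1)@(11, 3): e=[90,8,-22] → ·
    (0,2)@(1, 5): e=[-38,0,114] → ·  [on edge]
    (2,2)@(5, 5): e=[14,8,54] → █
    (4,2)@(9, 5): e=[66,16,-6] → ·
    (2,3)@(5, 7): e=[16,20,40] → █
    (4,3)@(9, 7): e=[68,28,-20] → ·
    (2,4)@(5, 9): e=[18,32,26] → █
    (3,4)@(7, 9): e=[44,36,-4] → ·
    (2,5)@(5, 11): e=[20,44,12] → █
    (1,8)@(3, 17): e=[0,76,0] → █  [on edge]
  covered (9 px):
    · · · · · · · ·
    · · · █ █ · · ·
    · · █ █ · · · ·
    · · █ █ · · · ·
    · · █ · · · · ·
    · · █ · · · · ·
    · · · · · · · ·
    · · · · · · · ·
    · █ · · · · · ·
    · · · · · · · ·
    · · · · · · · ·
T3:
  2·area = 68
  edge (11, 7)→(14, 12): d=(3,5) inclusive
  edge (14, 12)→(4, 18): d=(-10,6) inclusive
  edge (4, 18)→(11, 7): d=(7,-11) inclusive
    (5,3)@(11, 7): e=[0,68,0] → █  [on edge]
    (6,3)@(13, 7): e=[-10,56,22] → ·
    (5,4)@(11, 9): e=[6,48,14] → █
    (6,4)@(13, 9): e=[-4,36,36] → ·
    (4,5)@(9, 11): e=[22,40,6] → █
    (6,5)@(13, 11): e=[2,16,50] → █
    (7,5)@(15, 11): e=[-8,4,72] → ·
    (4,6)@(9, 13): e=[28,20,20] → █
    (6,6)@(13, 13): e=[8,-4,64] → ·
    (3,7)@(7, 15): e=[44,12,12] → █
    (4,7)@(9, 15): e=[34,0,34] → █  [on edge]
    (5,7)@(11, 15): e=[24,-12,56] → ·
  covered (10 px):
    · · · · · · · ·
    · · · · · · · ·
    · · · · · · · ·
    · · · · · █ · ·
    · · · · · █ · ·
    · · · · █ █ █ ·
    · · · · █ █ · ·
    · · · █ █ · · ·
    · · █ · · · · ·
    · · · · · · · ·
    · · · · · · · ·

Answer: [[5,3],[5,4],[4,5],[5,5],[6,5],[4,6],[5,6],[3,7],[4,7],[2,8]]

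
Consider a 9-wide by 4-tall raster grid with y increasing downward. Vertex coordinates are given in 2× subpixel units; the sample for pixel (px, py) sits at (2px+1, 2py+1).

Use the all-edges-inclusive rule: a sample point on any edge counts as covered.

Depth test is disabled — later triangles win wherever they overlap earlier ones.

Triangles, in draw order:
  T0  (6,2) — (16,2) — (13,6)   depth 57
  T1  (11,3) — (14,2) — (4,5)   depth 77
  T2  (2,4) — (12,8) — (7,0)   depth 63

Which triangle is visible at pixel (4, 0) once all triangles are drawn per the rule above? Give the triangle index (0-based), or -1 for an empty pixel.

T0:
  2·area = 40
  edge (6, 2)→(16, 2): d=(10,0) inclusive
  edge (16, 2)→(13, 6): d=(-3,4) inclusive
  edge (13, 6)→(6, 2): d=(-7,-4) inclusive
    (4,1)@(9, 3): e=[10,25,5] → █
    (5,1)@(11, 3): e=[10,17,13] → █
    (6,1)@(13, 3): e=[10,9,21] → █
    (7,1)@(15, 3): e=[10,1,29] → █
    (8,1)@(17, 3): e=[10,-7,37] → ·
    (4,2)@(9, 5): e=[30,19,-9] → ·
    (5,2)@(11, 5): e=[30,11,-1] → ·
    (6,2)@(13, 5): e=[30,3,7] → █
    (7,2)@(15, 5): e=[30,-5,15] → ·
    (6,3)@(13, 7): e=[50,-3,-7] → ·
  covered (5 px):
    · · · · · · · · ·
    · · · · █ █ █ █ ·
    · · · · · · █ · ·
    · · · · · · · · ·
T1:
  2·area = 1  (B↔C swapped to make it positive)
  edge (11, 3)→(4, 5): d=(-7,2) inclusive
  edge (4, 5)→(14, 2): d=(10,-3) inclusive
  edge (14, 2)→(11, 3): d=(-3,1) inclusive
    (8,0)@(17, 1): e=[2,-1,0] → ·  [on edge]
    (5,1)@(11, 3): e=[0,1,0] → █  [on edge]
    (6,1)@(13, 3): e=[-4,7,-2] → ·
    (2,2)@(5, 5): e=[-2,3,0] → ·  [on edge]
    (5,2)@(11, 5): e=[-14,21,-6] → ·
  covered (1 px):
    · · · · · · · · ·
    · · · · · █ · · ·
    · · · · · · · · ·
    · · · · · · · · ·
T2:
  2·area = 60  (B↔C swapped to make it positive)
  edge (2, 4)→(7, 0): d=(5,-4) inclusive
  edge (7, 0)→(12, 8): d=(5,8) inclusive
  edge (12, 8)→(2, 4): d=(-10,-4) inclusive
    (3,0)@(7, 1): e=[5,5,50] → █
    (4,0)@(9, 1): e=[13,-11,58] → ·
    (2,1)@(5, 3): e=[7,31,22] → █
    (4,1)@(9, 3): e=[23,-1,38] → ·
    (2,2)@(5, 5): e=[17,41,2] → █
    (4,2)@(9, 5): e=[33,9,18] → █
    (5,2)@(11, 5): e=[41,-7,26] → ·
    (2,3)@(5, 7): e=[27,51,-18] → ·
    (3,3)@(7, 7): e=[35,35,-10] → ·
    (4,3)@(9, 7): e=[43,19,-2] → ·
    (5,3)@(11, 7): e=[51,3,6] → █
    (6,3)@(13, 7): e=[59,-13,14] → ·
  covered (7 px):
    · · · █ · · · · ·
    · · █ █ · · · · ·
    · · █ █ █ · · · ·
    · · · · · █ · · ·

Z-buffer (winner per pixel, '.' = empty):
  . . . 2 . . . . .
  . . 2 2 0 1 0 0 .
  . . 2 2 2 . 0 . .
  . . . . . 2 . . .

Result: -1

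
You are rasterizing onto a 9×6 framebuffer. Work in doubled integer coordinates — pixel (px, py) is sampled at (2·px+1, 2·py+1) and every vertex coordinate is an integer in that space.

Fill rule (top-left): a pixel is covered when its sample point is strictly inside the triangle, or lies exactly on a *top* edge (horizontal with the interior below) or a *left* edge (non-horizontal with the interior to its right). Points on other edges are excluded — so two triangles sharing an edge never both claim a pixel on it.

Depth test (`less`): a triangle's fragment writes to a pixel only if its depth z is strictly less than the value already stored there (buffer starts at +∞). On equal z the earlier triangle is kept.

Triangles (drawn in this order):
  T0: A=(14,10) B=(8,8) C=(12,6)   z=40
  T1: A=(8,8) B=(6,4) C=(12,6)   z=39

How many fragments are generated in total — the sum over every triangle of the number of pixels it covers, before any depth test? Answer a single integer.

T0:
  2·area = 20
  edge (14, 10)→(8, 8): d=(-6,-2) top-left  bias=+0
  edge (8, 8)→(12, 6): d=(4,-2) top-left  bias=+0
  edge (12, 6)→(14, 10): d=(2,4) right/bottom  bias=-1
    (2,3)@(5, 7): e=[0,-10,30] → ·  [on edge]
    (5,3)@(11, 7): e=[12,2,6] → #
    (6,3)@(13, 7): e=[16,6,-2] → ·
    (5,4)@(11, 9): e=[0,10,10] → #  [on edge]
    (6,4)@(13, 9): e=[4,14,2] → #
    (7,4)@(15, 9): e=[8,18,-6] → ·
    (5,5)@(11, 11): e=[-12,18,14] → ·
    (6,5)@(13, 11): e=[-8,22,6] → ·
    (8,5)@(17, 11): e=[0,30,-10] → ·  [on edge]
  covered (3 px):
    · · · · · · · · ·
    · · · · · · · · ·
    · · · · · · · · ·
    · · · · · # · · ·
    · · · · · # # · ·
    · · · · · · · · ·
T1:
  2·area = 20
  edge (8, 8)→(6, 4): d=(-2,-4) top-left  bias=+0
  edge (6, 4)→(12, 6): d=(6,2) right/bottom  bias=-1
  edge (12, 6)→(8, 8): d=(-4,2) right/bottom  bias=-1
    (1,1)@(3, 3): e=[-10,0,30] → ·  [on edge]
    (3,2)@(7, 5): e=[2,4,14] → #
    (4,2)@(9, 5): e=[10,0,10] → ·  [on edge]
    (3,3)@(7, 7): e=[-2,16,6] → ·
    (4,3)@(9, 7): e=[6,12,2] → #
    (5,3)@(11, 7): e=[14,8,-2] → ·
    (7,3)@(15, 7): e=[30,0,-10] → ·  [on edge]
    (4,4)@(9, 9): e=[2,24,-6] → ·
  covered (2 px):
    · · · · · · · · ·
    · · · · · · · · ·
    · · · # · · · · ·
    · · · · # · · · ·
    · · · · · · · · ·
    · · · · · · · · ·

Final: 5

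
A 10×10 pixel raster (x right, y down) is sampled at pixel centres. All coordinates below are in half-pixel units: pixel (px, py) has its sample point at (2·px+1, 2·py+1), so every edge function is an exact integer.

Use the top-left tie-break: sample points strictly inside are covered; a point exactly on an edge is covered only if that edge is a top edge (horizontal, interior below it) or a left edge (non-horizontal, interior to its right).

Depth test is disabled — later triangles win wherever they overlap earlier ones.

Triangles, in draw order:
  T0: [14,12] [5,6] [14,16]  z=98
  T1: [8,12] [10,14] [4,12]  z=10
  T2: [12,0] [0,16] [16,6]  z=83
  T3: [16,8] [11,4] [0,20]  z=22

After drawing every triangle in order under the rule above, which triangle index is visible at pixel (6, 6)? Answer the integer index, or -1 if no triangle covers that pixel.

T0:
  2·area = 36  (B↔C swapped to make it positive)
  edge (14, 12)→(14, 16): d=(0,4) right/bottom  bias=-1
  edge (14, 16)→(5, 6): d=(-9,-10) top-left  bias=+0
  edge (5, 6)→(14, 12): d=(9,6) right/bottom  bias=-1
    (4,4)@(9, 9): e=[20,13,3] → X
    (5,4)@(11, 9): e=[12,33,-9] → .
    (4,5)@(9, 11): e=[20,-5,21] → .
    (5,5)@(11, 11): e=[12,15,9] → X
    (6,5)@(13, 11): e=[4,35,-3] → .
    (5,6)@(11, 13): e=[12,-3,27] → .
    (6,6)@(13, 13): e=[4,17,15] → X
    (7,6)@(15, 13): e=[-4,37,3] → .
    (6,7)@(13, 15): e=[4,-1,33] → .
  covered (3 px):
    . . . . . . . . . .
    . . . . . . . . . .
    . . . . . . . . . .
    . . . . . . . . . .
    . . . . X . . . . .
    . . . . . X . . . .
    . . . . . . X . . .
    . . . . . . . . . .
    . . . . . . . . . .
    . . . . . . . . . .
T1:
  2·area = 8
  edge (8, 12)→(10, 14): d=(2,2) right/bottom  bias=-1
  edge (10, 14)→(4, 12): d=(-6,-2) top-left  bias=+0
  edge (4, 12)→(8, 12): d=(4,0) top-left  bias=+0
    (0,2)@(1, 5): e=[0,36,-28] → .  [on edge]
    (1,3)@(3, 7): e=[0,28,-20] → .  [on edge]
    (2,4)@(5, 9): e=[0,20,-12] → .  [on edge]
    (0,5)@(1, 11): e=[12,0,-4] → .  [on edge]
    (3,5)@(7, 11): e=[0,12,-4] → .  [on edge]
    (3,6)@(7, 13): e=[4,0,4] → X  [on edge]
    (4,6)@(9, 13): e=[0,4,4] → .  [on edge]
    (3,7)@(7, 15): e=[8,-12,12] → .
    (5,7)@(11, 15): e=[0,-4,12] → .  [on edge]
    (6,7)@(13, 15): e=[-4,0,12] → .  [on edge]
    (6,8)@(13, 17): e=[0,-12,20] → .  [on edge]
    (9,8)@(19, 17): e=[-12,0,20] → .  [on edge]
    (7,9)@(15, 19): e=[0,-20,28] → .  [on edge]
  covered (1 px):
    . . . . . . . . . .
    . . . . . . . . . .
    . . . . . . . . . .
    . . . . . . . . . .
    . . . . . . . . . .
    . . . . . . . . . .
    . . . X . . . . . .
    . . . . . . . . . .
    . . . . . . . . . .
    . . . . . . . . . .
T2:
  2·area = 136  (B↔C swapped to make it positive)
  edge (12, 0)→(16, 6): d=(4,6) right/bottom  bias=-1
  edge (16, 6)→(0, 16): d=(-16,10) right/bottom  bias=-1
  edge (0, 16)→(12, 0): d=(12,-16) top-left  bias=+0
    (5,1)@(11, 3): e=[18,98,20] → X
    (6,1)@(13, 3): e=[6,78,52] → X
    (7,1)@(15, 3): e=[-6,58,84] → .
    (4,2)@(9, 5): e=[38,86,12] → X
    (7,2)@(15, 5): e=[2,26,108] → X
    (8,2)@(17, 5): e=[-10,6,140] → .
    (3,3)@(7, 7): e=[58,74,4] → X
    (7,3)@(15, 7): e=[10,-6,132] → .
    (3,4)@(7, 9): e=[66,42,28] → X
    (6,4)@(13, 9): e=[30,-18,124] → .
    (2,5)@(5, 11): e=[86,30,20] → X
    (4,5)@(9, 11): e=[62,-10,84] → .
  covered (17 px):
    . . . . . . . . . .
    . . . . . X X . . .
    . . . . X X X X . .
    . . . X X X X . . .
    . . . X X X . . . .
    . . X X . . . . . .
    . X . . . . . . . .
    X . . . . . . . . .
    . . . . . . . . . .
    . . . . . . . . . .
T3:
  2·area = 124  (B↔C swapped to make it positive)
  edge (16, 8)→(0, 20): d=(-16,12) right/bottom  bias=-1
  edge (0, 20)→(11, 4): d=(11,-16) top-left  bias=+0
  edge (11, 4)→(16, 8): d=(5,4) right/bottom  bias=-1
    (5,2)@(11, 5): e=[108,11,5] → X
    (6,2)@(13, 5): e=[84,43,-3] → .
    (4,3)@(9, 7): e=[100,1,23] → X
    (6,3)@(13, 7): e=[52,65,7] → X
    (7,3)@(15, 7): e=[28,97,-1] → .
    (4,4)@(9, 9): e=[68,23,33] → X
    (7,4)@(15, 9): e=[-4,119,9] → .
    (3,5)@(7, 11): e=[60,13,51] → X
    (6,5)@(13, 11): e=[-12,109,27] → .
    (2,6)@(5, 13): e=[52,3,69] → X
    (5,6)@(11, 13): e=[-20,99,45] → .
    (2,7)@(5, 15): e=[20,25,79] → X
  covered (16 px):
    . . . . . . . . . .
    . . . . . . . . . .
    . . . . . X . . . .
    . . . . X X X . . .
    . . . . X X X . . .
    . . . X X X . . . .
    . . X X X . . . . .
    . . X . . . . . . .
    . X . . . . . . . .
    X . . . . . . . . .

Z-buffer (winner per pixel, '.' = empty):
  . . . . . . . . . .
  . . . . . 2 2 . . .
  . . . . 2 3 2 2 . .
  . . . 2 3 3 3 . . .
  . . . 2 3 3 3 . . .
  . . 2 3 3 3 . . . .
  . 2 3 3 3 . 0 . . .
  2 . 3 . . . . . . .
  . 3 . . . . . . . .
  3 . . . . . . . . .

Final: 0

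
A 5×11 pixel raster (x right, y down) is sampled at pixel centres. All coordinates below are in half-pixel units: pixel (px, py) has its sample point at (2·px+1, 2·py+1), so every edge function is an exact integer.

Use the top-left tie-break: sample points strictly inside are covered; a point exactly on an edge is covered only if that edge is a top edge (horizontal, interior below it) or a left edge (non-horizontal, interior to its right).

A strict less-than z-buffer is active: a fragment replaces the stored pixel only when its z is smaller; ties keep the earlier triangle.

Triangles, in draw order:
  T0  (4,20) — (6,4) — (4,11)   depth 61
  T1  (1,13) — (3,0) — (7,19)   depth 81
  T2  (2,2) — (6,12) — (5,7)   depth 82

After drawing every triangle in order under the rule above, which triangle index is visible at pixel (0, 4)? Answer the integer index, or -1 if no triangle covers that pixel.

T0:
  2·area = 18  (B↔C swapped to make it positive)
  edge (4, 20)→(4, 11): d=(0,-9) top-left  bias=+0
  edge (4, 11)→(6, 4): d=(2,-7) top-left  bias=+0
  edge (6, 4)→(4, 20): d=(-2,16) right/bottom  bias=-1
    (2,4)@(5, 9): e=[9,3,6] → X
    (3,4)@(7, 9): e=[27,17,-26] → .
    (2,5)@(5, 11): e=[9,7,2] → X
    (3,5)@(7, 11): e=[27,21,-30] → .
    (2,6)@(5, 13): e=[9,11,-2] → .
  covered (2 px):
    . . . . .
    . . . . .
    . . . . .
    . . . . .
    . . X . .
    . . X . .
    . . . . .
    . . . . .
    . . . . .
    . . . . .
    . . . . .
T1:
  2·area = 90
  edge (1, 13)→(3, 0): d=(2,-13) top-left  bias=+0
  edge (3, 0)→(7, 19): d=(4,19) right/bottom  bias=-1
  edge (7, 19)→(1, 13): d=(-6,-6) top-left  bias=+0
    (1,0)@(3, 1): e=[2,4,84] → X
    (2,0)@(5, 1): e=[28,-34,96] → .
    (1,1)@(3, 3): e=[6,12,72] → X
    (2,1)@(5, 3): e=[32,-26,84] → .
    (1,2)@(3, 5): e=[10,20,60] → X
    (2,2)@(5, 5): e=[36,-18,72] → .
    (1,3)@(3, 7): e=[14,28,48] → X
    (2,3)@(5, 7): e=[40,-10,60] → .
    (1,4)@(3, 9): e=[18,36,36] → X
    (2,4)@(5, 9): e=[44,-2,48] → .
    (1,5)@(3, 11): e=[22,44,24] → X
    (2,5)@(5, 11): e=[48,6,36] → X
    (0,6)@(1, 13): e=[0,90,0] → X  [on edge]
    (1,7)@(3, 15): e=[30,60,0] → X  [on edge]
    (2,8)@(5, 17): e=[60,30,0] → X  [on edge]
    (3,9)@(7, 19): e=[90,0,0] → .  [on edge]
    (4,10)@(9, 21): e=[120,-30,0] → .  [on edge]
  covered (13 px):
    . X . . .
    . X . . .
    . X . . .
    . X . . .
    . X . . .
    . X X . .
    X X X . .
    . X X . .
    . . X . .
    . . . . .
    . . . . .
T2:
  2·area = 10  (B↔C swapped to make it positive)
  edge (2, 2)→(5, 7): d=(3,5) right/bottom  bias=-1
  edge (5, 7)→(6, 12): d=(1,5) right/bottom  bias=-1
  edge (6, 12)→(2, 2): d=(-4,-10) top-left  bias=+0
    (2,3)@(5, 7): e=[0,0,10] → .  [on edge]
    (2,4)@(5, 9): e=[6,2,2] → X
    (3,4)@(7, 9): e=[-4,-8,22] → .
    (2,5)@(5, 11): e=[12,4,-6] → .
    (3,8)@(7, 17): e=[20,0,-10] → .  [on edge]
  covered (1 px):
    . . . . .
    . . . . .
    . . . . .
    . . . . .
    . . X . .
    . . . . .
    . . . . .
    . . . . .
    . . . . .
    . . . . .
    . . . . .

Z-buffer (winner per pixel, '.' = empty):
  . 1 . . .
  . 1 . . .
  . 1 . . .
  . 1 . . .
  . 1 0 . .
  . 1 0 . .
  1 1 1 . .
  . 1 1 . .
  . . 1 . .
  . . . . .
  . . . . .

Result: -1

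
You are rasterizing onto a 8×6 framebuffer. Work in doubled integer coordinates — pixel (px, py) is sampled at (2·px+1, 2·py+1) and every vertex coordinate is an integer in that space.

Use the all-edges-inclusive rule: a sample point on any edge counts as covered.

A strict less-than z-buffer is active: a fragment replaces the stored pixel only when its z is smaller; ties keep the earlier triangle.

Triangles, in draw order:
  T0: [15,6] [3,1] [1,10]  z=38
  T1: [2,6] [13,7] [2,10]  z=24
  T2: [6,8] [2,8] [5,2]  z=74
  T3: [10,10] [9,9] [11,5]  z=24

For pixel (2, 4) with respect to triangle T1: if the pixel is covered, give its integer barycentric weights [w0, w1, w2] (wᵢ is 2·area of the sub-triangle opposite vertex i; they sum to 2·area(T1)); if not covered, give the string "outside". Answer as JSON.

T0:
  2·area = 118  (B↔C swapped to make it positive)
  edge (15, 6)→(1, 10): d=(-14,4) inclusive
  edge (1, 10)→(3, 1): d=(2,-9) inclusive
  edge (3, 1)→(15, 6): d=(12,5) inclusive
    (1,0)@(3, 1): e=[118,0,0] → █  [on edge]
    (2,0)@(5, 1): e=[110,18,-10] → ·
    (1,1)@(3, 3): e=[90,4,24] → █
    (2,1)@(5, 3): e=[82,22,14] → █
    (3,1)@(7, 3): e=[74,40,4] → █
    (4,1)@(9, 3): e=[66,58,-6] → ·
    (1,2)@(3, 5): e=[62,8,48] → █
    (4,2)@(9, 5): e=[38,62,18] → █
    (5,2)@(11, 5): e=[30,80,8] → █
    (6,2)@(13, 5): e=[22,98,-2] → ·
    (1,3)@(3, 7): e=[34,12,72] → █
    (6,3)@(13, 7): e=[-6,102,22] → ·
  covered (15 px):
    · █ · · · · · ·
    · █ █ █ · · · ·
    · █ █ █ █ █ · ·
    · █ █ █ █ █ · ·
    · █ · · · · · ·
    · · · · · · · ·
T1:
  2·area = 44
  edge (2, 6)→(13, 7): d=(11,1) inclusive
  edge (13, 7)→(2, 10): d=(-11,3) inclusive
  edge (2, 10)→(2, 6): d=(0,-4) inclusive
    (1,3)@(3, 7): e=[10,30,4] → █
    (2,3)@(5, 7): e=[8,24,12] → █
    (3,3)@(7, 7): e=[6,18,20] → █
    (4,3)@(9, 7): e=[4,12,28] → █
    (5,3)@(11, 7): e=[2,6,36] → █
    (6,3)@(13, 7): e=[0,0,44] → █  [on edge]
    (7,3)@(15, 7): e=[-2,-6,52] → ·
    (1,4)@(3, 9): e=[32,8,4] → █
    (3,4)@(7, 9): e=[28,-4,20] → ·
    (4,4)@(9, 9): e=[26,-10,28] → ·
    (5,4)@(11, 9): e=[24,-16,36] → ·
    (6,4)@(13, 9): e=[22,-22,44] → ·
  covered (8 px):
    · · · · · · · ·
    · · · · · · · ·
    · · · · · · · ·
    · █ █ █ █ █ █ ·
    · █ █ · · · · ·
    · · · · · · · ·
T2:
  2·area = 24
  edge (6, 8)→(2, 8): d=(-4,0) inclusive
  edge (2, 8)→(5, 2): d=(3,-6) inclusive
  edge (5, 2)→(6, 8): d=(1,6) inclusive
    (2,1)@(5, 3): e=[20,3,1] → █
    (3,1)@(7, 3): e=[20,15,-11] → ·
    (2,2)@(5, 5): e=[12,9,3] → █
    (3,2)@(7, 5): e=[12,21,-9] → ·
    (1,3)@(3, 7): e=[4,3,17] → █
    (3,3)@(7, 7): e=[4,27,-7] → ·
    (1,4)@(3, 9): e=[-4,9,19] → ·
    (2,4)@(5, 9): e=[-4,21,7] → ·
  covered (4 px):
    · · · · · · · ·
    · · █ · · · · ·
    · · █ · · · · ·
    · █ █ · · · · ·
    · · · · · · · ·
    · · · · · · · ·
T3:
  2·area = 6
  edge (10, 10)→(9, 9): d=(-1,-1) inclusive
  edge (9, 9)→(11, 5): d=(2,-4) inclusive
  edge (11, 5)→(10, 10): d=(-1,5) inclusive
    (0,0)@(1, 1): e=[0,-48,54] → ·  [on edge]
    (6,0)@(13, 1): e=[12,0,-6] → ·  [on edge]
    (1,1)@(3, 3): e=[0,-36,42] → ·  [on edge]
    (2,2)@(5, 5): e=[0,-24,30] → ·  [on edge]
    (5,2)@(11, 5): e=[6,0,0] → █  [on edge]
    (6,2)@(13, 5): e=[8,8,-10] → ·
    (3,3)@(7, 7): e=[0,-12,18] → ·  [on edge]
    (5,3)@(11, 7): e=[4,4,-2] → ·
    (4,4)@(9, 9): e=[0,0,6] → █  [on edge]
    (5,4)@(11, 9): e=[2,8,-4] → ·
    (4,5)@(9, 11): e=[-2,4,4] → ·
    (5,5)@(11, 11): e=[0,12,-6] → ·  [on edge]
  covered (2 px):
    · · · · · · · ·
    · · · · · · · ·
    · · · · · █ · ·
    · · · · · · · ·
    · · · · █ · · ·
    · · · · · · · ·

Final: [2,12,30]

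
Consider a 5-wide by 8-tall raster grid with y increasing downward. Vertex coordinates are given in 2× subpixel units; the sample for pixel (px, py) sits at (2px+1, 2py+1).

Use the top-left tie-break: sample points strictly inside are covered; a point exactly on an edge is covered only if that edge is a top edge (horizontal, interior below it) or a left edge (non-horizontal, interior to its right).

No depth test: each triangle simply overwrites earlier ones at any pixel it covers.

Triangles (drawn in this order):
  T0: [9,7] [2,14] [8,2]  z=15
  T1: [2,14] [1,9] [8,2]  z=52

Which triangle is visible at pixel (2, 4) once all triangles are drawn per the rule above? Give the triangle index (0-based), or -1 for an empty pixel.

T0:
  2·area = 42
  edge (9, 7)→(2, 14): d=(-7,7) right/bottom  bias=-1
  edge (2, 14)→(8, 2): d=(6,-12) top-left  bias=+0
  edge (8, 2)→(9, 7): d=(1,5) right/bottom  bias=-1
    (3,2)@(7, 5): e=[28,6,8] → #
    (4,2)@(9, 5): e=[14,30,-2] → ·
    (3,3)@(7, 7): e=[14,18,10] → #
    (4,3)@(9, 7): e=[0,42,0] → ·  [on edge]
    (2,4)@(5, 9): e=[14,6,22] → #
    (3,4)@(7, 9): e=[0,30,12] → ·  [on edge]
    (2,5)@(5, 11): e=[0,18,24] → ·  [on edge]
    (1,6)@(3, 13): e=[0,6,36] → ·  [on edge]
    (0,7)@(1, 15): e=[0,-6,48] → ·  [on edge]
  covered (3 px):
    · · · · ·
    · · · · ·
    · · · # ·
    · · · # ·
    · · # · ·
    · · · · ·
    · · · · ·
    · · · · ·
T1:
  2·area = 42
  edge (2, 14)→(1, 9): d=(-1,-5) top-left  bias=+0
  edge (1, 9)→(8, 2): d=(7,-7) top-left  bias=+0
  edge (8, 2)→(2, 14): d=(-6,12) right/bottom  bias=-1
    (4,0)@(9, 1): e=[48,0,-6] → ·  [on edge]
    (3,1)@(7, 3): e=[36,0,6] → #  [on edge]
    (4,1)@(9, 3): e=[46,14,-18] → ·
    (2,2)@(5, 5): e=[24,0,18] → #  [on edge]
    (3,2)@(7, 5): e=[34,14,-6] → ·
    (1,3)@(3, 7): e=[12,0,30] → #  [on edge]
    (3,3)@(7, 7): e=[32,28,-18] → ·
    (0,4)@(1, 9): e=[0,0,42] → #  [on edge]
    (2,4)@(5, 9): e=[20,28,-6] → ·
    (0,5)@(1, 11): e=[-2,14,30] → ·
    (1,5)@(3, 11): e=[8,28,6] → #
    (2,5)@(5, 11): e=[18,42,-18] → ·
  covered (7 px):
    · · · · ·
    · · · # ·
    · · # · ·
    · # # · ·
    # # · · ·
    · # · · ·
    · · · · ·
    · · · · ·

Z-buffer (winner per pixel, '.' = empty):
  . . . . .
  . . . 1 .
  . . 1 0 .
  . 1 1 0 .
  1 1 0 . .
  . 1 . . .
  . . . . .
  . . . . .

Answer: 0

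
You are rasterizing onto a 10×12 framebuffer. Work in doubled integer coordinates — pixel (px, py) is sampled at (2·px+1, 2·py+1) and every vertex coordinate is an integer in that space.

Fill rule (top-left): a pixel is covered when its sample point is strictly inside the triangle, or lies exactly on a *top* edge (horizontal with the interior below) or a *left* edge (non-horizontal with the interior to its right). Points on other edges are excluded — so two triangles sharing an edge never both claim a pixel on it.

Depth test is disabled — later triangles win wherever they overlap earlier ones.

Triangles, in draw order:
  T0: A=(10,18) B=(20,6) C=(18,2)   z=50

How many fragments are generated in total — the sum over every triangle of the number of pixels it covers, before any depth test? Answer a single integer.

T0:
  2·area = 64  (B↔C swapped to make it positive)
  edge (10, 18)→(18, 2): d=(8,-16) top-left  bias=+0
  edge (18, 2)→(20, 6): d=(2,4) right/bottom  bias=-1
  edge (20, 6)→(10, 18): d=(-10,12) right/bottom  bias=-1
    (8,2)@(17, 5): e=[8,10,46] → X
    (9,2)@(19, 5): e=[40,2,22] → X
    (8,3)@(17, 7): e=[24,14,26] → X
    (7,4)@(15, 9): e=[8,26,30] → X
    (9,4)@(19, 9): e=[72,10,-18] → .
    (7,5)@(15, 11): e=[24,30,10] → X
    (8,5)@(17, 11): e=[56,22,-14] → .
    (6,6)@(13, 13): e=[8,42,14] → X
    (7,6)@(15, 13): e=[40,34,-10] → .
    (6,7)@(13, 15): e=[24,46,-6] → .
  covered (8 px):
    . . . . . . . . . .
    . . . . . . . . . .
    . . . . . . . . X X
    . . . . . . . . X X
    . . . . . . . X X .
    . . . . . . . X . .
    . . . . . . X . . .
    . . . . . . . . . .
    . . . . . . . . . .
    . . . . . . . . . .
    . . . . . . . . . .
    . . . . . . . . . .

Answer: 8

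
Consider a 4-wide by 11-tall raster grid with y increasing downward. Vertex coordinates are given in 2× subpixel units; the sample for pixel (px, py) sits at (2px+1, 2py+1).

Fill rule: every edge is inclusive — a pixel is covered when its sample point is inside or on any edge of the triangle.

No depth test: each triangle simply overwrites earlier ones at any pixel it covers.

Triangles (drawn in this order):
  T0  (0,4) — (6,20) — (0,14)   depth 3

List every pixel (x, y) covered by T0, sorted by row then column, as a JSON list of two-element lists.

T0:
  2·area = 60
  edge (0, 4)→(6, 20): d=(6,16) inclusive
  edge (6, 20)→(0, 14): d=(-6,-6) inclusive
  edge (0, 14)→(0, 4): d=(0,-10) inclusive
    (0,3)@(1, 7): e=[2,48,10] → █
    (1,3)@(3, 7): e=[-30,60,30] → ·
    (0,4)@(1, 9): e=[14,36,10] → █
    (1,4)@(3, 9): e=[-18,48,30] → ·
    (0,5)@(1, 11): e=[26,24,10] → █
    (1,5)@(3, 11): e=[-6,36,30] → ·
    (0,6)@(1, 13): e=[38,12,10] → █
    (1,6)@(3, 13): e=[6,24,30] → █
    (2,6)@(5, 13): e=[-26,36,50] → ·
    (0,7)@(1, 15): e=[50,0,10] → █  [on edge]
    (2,7)@(5, 15): e=[-14,24,50] → ·
    (0,8)@(1, 17): e=[62,-12,10] → ·
    (1,8)@(3, 17): e=[30,0,30] → █  [on edge]
    (2,9)@(5, 19): e=[10,0,50] → █  [on edge]
    (3,10)@(7, 21): e=[-10,0,70] → ·  [on edge]
  covered (9 px):
    · · · ·
    · · · ·
    · · · ·
    █ · · ·
    █ · · ·
    █ · · ·
    █ █ · ·
    █ █ · ·
    · █ · ·
    · · █ ·
    · · · ·

Result: [[0,3],[0,4],[0,5],[0,6],[1,6],[0,7],[1,7],[1,8],[2,9]]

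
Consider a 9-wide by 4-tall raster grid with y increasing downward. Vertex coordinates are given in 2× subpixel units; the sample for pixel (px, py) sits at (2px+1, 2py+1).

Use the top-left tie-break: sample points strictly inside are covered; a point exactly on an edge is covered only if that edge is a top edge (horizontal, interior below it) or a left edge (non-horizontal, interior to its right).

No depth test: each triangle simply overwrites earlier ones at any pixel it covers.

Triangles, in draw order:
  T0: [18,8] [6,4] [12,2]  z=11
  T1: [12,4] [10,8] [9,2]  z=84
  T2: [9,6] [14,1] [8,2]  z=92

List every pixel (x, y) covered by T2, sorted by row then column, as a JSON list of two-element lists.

T0:
  2·area = 48
  edge (18, 8)→(6, 4): d=(-12,-4) top-left  bias=+0
  edge (6, 4)→(12, 2): d=(6,-2) top-left  bias=+0
  edge (12, 2)→(18, 8): d=(6,6) right/bottom  bias=-1
    (5,0)@(11, 1): e=[56,-8,0] → ·  [on edge]
    (7,0)@(15, 1): e=[72,0,-24] → ·  [on edge]
    (1,1)@(3, 3): e=[0,-12,60] → ·  [on edge]
    (4,1)@(9, 3): e=[24,0,24] → █  [on edge]
    (5,1)@(11, 3): e=[32,4,12] → █
    (6,1)@(13, 3): e=[40,8,0] → ·  [on edge]
    (1,2)@(3, 5): e=[-24,0,72] → ·  [on edge]
    (4,2)@(9, 5): e=[0,12,36] → █  [on edge]
    (6,2)@(13, 5): e=[16,20,12] → █
    (7,2)@(15, 5): e=[24,24,0] → ·  [on edge]
    (4,3)@(9, 7): e=[-24,24,48] → ·
    (5,3)@(11, 7): e=[-16,28,36] → ·
    (7,3)@(15, 7): e=[0,36,12] → █  [on edge]
    (8,3)@(17, 7): e=[8,40,0] → ·  [on edge]
  covered (6 px):
    · · · · · · · · ·
    · · · · █ █ · · ·
    · · · · █ █ █ · ·
    · · · · · · · █ ·
T1:
  2·area = 16
  edge (12, 4)→(10, 8): d=(-2,4) right/bottom  bias=-1
  edge (10, 8)→(9, 2): d=(-1,-6) top-left  bias=+0
  edge (9, 2)→(12, 4): d=(3,2) right/bottom  bias=-1
    (5,2)@(11, 5): e=[2,9,5] → █
    (6,2)@(13, 5): e=[-6,21,1] → ·
    (5,3)@(11, 7): e=[-2,7,11] → ·
  covered (1 px):
    · · · · · · · · ·
    · · · · · · · · ·
    · · · · · █ · · ·
    · · · · · · · · ·
T2:
  2·area = 25  (B↔C swapped to make it positive)
  edge (9, 6)→(8, 2): d=(-1,-4) top-left  bias=+0
  edge (8, 2)→(14, 1): d=(6,-1) top-left  bias=+0
  edge (14, 1)→(9, 6): d=(-5,5) right/bottom  bias=-1
    (4,1)@(9, 3): e=[3,7,15] → █
    (5,1)@(11, 3): e=[11,9,5] → █
    (6,1)@(13, 3): e=[19,11,-5] → ·
    (4,2)@(9, 5): e=[1,19,5] → █
    (5,2)@(11, 5): e=[9,21,-5] → ·
    (4,3)@(9, 7): e=[-1,31,-5] → ·
  covered (3 px):
    · · · · · · · · ·
    · · · · █ █ · · ·
    · · · · █ · · · ·
    · · · · · · · · ·

Result: [[4,1],[5,1],[4,2]]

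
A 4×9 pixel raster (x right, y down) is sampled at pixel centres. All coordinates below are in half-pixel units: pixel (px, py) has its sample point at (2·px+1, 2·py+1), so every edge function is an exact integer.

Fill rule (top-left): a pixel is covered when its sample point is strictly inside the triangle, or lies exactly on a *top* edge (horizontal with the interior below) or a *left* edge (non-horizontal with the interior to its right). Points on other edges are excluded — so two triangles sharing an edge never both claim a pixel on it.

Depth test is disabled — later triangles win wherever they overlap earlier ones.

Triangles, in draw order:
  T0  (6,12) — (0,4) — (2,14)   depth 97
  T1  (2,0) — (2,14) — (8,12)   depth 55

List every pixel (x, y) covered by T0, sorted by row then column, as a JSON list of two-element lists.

T0:
  2·area = 44  (B↔C swapped to make it positive)
  edge (6, 12)→(2, 14): d=(-4,2) right/bottom  bias=-1
  edge (2, 14)→(0, 4): d=(-2,-10) top-left  bias=+0
  edge (0, 4)→(6, 12): d=(6,8) right/bottom  bias=-1
    (0,3)@(1, 7): e=[30,4,10] → █
    (1,3)@(3, 7): e=[26,24,-6] → ·
    (0,4)@(1, 9): e=[22,0,22] → █  [on edge]
    (1,4)@(3, 9): e=[18,20,6] → █
    (2,4)@(5, 9): e=[14,40,-10] → ·
    (0,5)@(1, 11): e=[14,-4,34] → ·
    (1,5)@(3, 11): e=[10,16,18] → █
    (2,5)@(5, 11): e=[6,36,2] → █
    (3,5)@(7, 11): e=[2,56,-14] → ·
    (1,6)@(3, 13): e=[2,12,30] → █
    (2,6)@(5, 13): e=[-2,32,14] → ·
    (1,7)@(3, 15): e=[-6,8,42] → ·
  covered (6 px):
    · · · ·
    · · · ·
    · · · ·
    █ · · ·
    █ █ · ·
    · █ █ ·
    · █ · ·
    · · · ·
    · · · ·
T1:
  2·area = 84  (B↔C swapped to make it positive)
  edge (2, 0)→(8, 12): d=(6,12) right/bottom  bias=-1
  edge (8, 12)→(2, 14): d=(-6,2) right/bottom  bias=-1
  edge (2, 14)→(2, 0): d=(0,-14) top-left  bias=+0
    (1,1)@(3, 3): e=[6,64,14] → █
    (2,1)@(5, 3): e=[-18,60,42] → ·
    (1,2)@(3, 5): e=[18,52,14] → █
    (2,2)@(5, 5): e=[-6,48,42] → ·
    (1,3)@(3, 7): e=[30,40,14] → █
    (2,3)@(5, 7): e=[6,36,42] → █
    (3,3)@(7, 7): e=[-18,32,70] → ·
    (1,4)@(3, 9): e=[42,28,14] → █
    (3,4)@(7, 9): e=[-6,20,70] → ·
    (1,5)@(3, 11): e=[54,16,14] → █
    (3,5)@(7, 11): e=[6,8,70] → █
    (1,6)@(3, 13): e=[66,4,14] → █
    (2,6)@(5, 13): e=[42,0,42] → ·  [on edge]
  covered (10 px):
    · · · ·
    · █ · ·
    · █ · ·
    · █ █ ·
    · █ █ ·
    · █ █ █
    · █ · ·
    · · · ·
    · · · ·

Result: [[0,3],[0,4],[1,4],[1,5],[2,5],[1,6]]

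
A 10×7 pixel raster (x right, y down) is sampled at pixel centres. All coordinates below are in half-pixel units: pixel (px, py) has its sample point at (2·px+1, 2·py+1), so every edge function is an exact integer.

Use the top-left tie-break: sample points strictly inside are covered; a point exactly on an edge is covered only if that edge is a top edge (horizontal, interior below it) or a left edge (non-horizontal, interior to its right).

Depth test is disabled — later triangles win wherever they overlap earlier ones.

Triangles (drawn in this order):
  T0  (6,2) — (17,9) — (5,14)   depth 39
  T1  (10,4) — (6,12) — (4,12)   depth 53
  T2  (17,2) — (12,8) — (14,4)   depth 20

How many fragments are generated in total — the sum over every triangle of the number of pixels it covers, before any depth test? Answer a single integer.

T0:
  2·area = 139
  edge (6, 2)→(17, 9): d=(11,7) right/bottom  bias=-1
  edge (17, 9)→(5, 14): d=(-12,5) right/bottom  bias=-1
  edge (5, 14)→(6, 2): d=(1,-12) top-left  bias=+0
    (3,1)@(7, 3): e=[4,122,13] → #
    (4,1)@(9, 3): e=[-10,112,37] → ·
    (3,2)@(7, 5): e=[26,98,15] → #
    (4,2)@(9, 5): e=[12,88,39] → #
    (5,2)@(11, 5): e=[-2,78,63] → ·
    (3,3)@(7, 7): e=[48,74,17] → #
    (5,3)@(11, 7): e=[20,54,65] → #
    (6,3)@(13, 7): e=[6,44,89] → #
    (7,3)@(15, 7): e=[-8,34,113] → ·
    (3,4)@(7, 9): e=[70,50,19] → #
    (7,4)@(15, 9): e=[14,10,115] → #
    (8,4)@(17, 9): e=[0,0,139] → ·  [on edge]
  covered (16 px):
    · · · · · · · · · ·
    · · · # · · · · · ·
    · · · # # · · · · ·
    · · · # # # # · · ·
    · · · # # # # # · ·
    · · · # # # · · · ·
    · · · # · · · · · ·
T1:
  2·area = 16
  edge (10, 4)→(6, 12): d=(-4,8) right/bottom  bias=-1
  edge (6, 12)→(4, 12): d=(-2,0) right/bottom  bias=-1
  edge (4, 12)→(10, 4): d=(6,-8) top-left  bias=+0
    (3,4)@(7, 9): e=[4,6,6] → #
    (4,4)@(9, 9): e=[-12,6,22] → ·
    (2,5)@(5, 11): e=[12,2,2] → #
    (3,5)@(7, 11): e=[-4,2,18] → ·
    (2,6)@(5, 13): e=[4,-2,14] → ·
  covered (2 px):
    · · · · · · · · · ·
    · · · · · · · · · ·
    · · · · · · · · · ·
    · · · · · · · · · ·
    · · · # · · · · · ·
    · · # · · · · · · ·
    · · · · · · · · · ·
T2:
  2·area = 8
  edge (17, 2)→(12, 8): d=(-5,6) right/bottom  bias=-1
  edge (12, 8)→(14, 4): d=(2,-4) top-left  bias=+0
  edge (14, 4)→(17, 2): d=(3,-2) top-left  bias=+0
  covered (0 px):
    · · · · · · · · · ·
    · · · · · · · · · ·
    · · · · · · · · · ·
    · · · · · · · · · ·
    · · · · · · · · · ·
    · · · · · · · · · ·
    · · · · · · · · · ·

Answer: 18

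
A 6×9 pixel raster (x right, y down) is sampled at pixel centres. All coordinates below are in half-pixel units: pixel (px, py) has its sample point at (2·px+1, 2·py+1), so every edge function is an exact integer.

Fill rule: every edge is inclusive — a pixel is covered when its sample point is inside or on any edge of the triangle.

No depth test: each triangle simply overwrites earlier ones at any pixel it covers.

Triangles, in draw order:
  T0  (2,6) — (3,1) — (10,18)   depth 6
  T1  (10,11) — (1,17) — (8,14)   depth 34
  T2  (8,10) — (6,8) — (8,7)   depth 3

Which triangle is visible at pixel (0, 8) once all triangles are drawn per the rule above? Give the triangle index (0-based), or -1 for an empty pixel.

T0:
  2·area = 52
  edge (2, 6)→(3, 1): d=(1,-5) inclusive
  edge (3, 1)→(10, 18): d=(7,17) inclusive
  edge (10, 18)→(2, 6): d=(-8,-12) inclusive
    (1,0)@(3, 1): e=[0,0,52] → #  [on edge]
    (2,0)@(5, 1): e=[10,-34,76] → ·
    (1,1)@(3, 3): e=[2,14,36] → #
    (2,1)@(5, 3): e=[12,-20,60] → ·
    (1,2)@(3, 5): e=[4,28,20] → #
    (2,2)@(5, 5): e=[14,-6,44] → ·
    (1,3)@(3, 7): e=[6,42,4] → #
    (2,3)@(5, 7): e=[16,8,28] → #
    (3,3)@(7, 7): e=[26,-26,52] → ·
    (1,4)@(3, 9): e=[8,56,-12] → ·
    (2,4)@(5, 9): e=[18,22,12] → #
    (3,4)@(7, 9): e=[28,-12,36] → ·
    (0,5)@(1, 11): e=[0,104,-52] → ·  [on edge]
  covered (8 px):
    · # · · · ·
    · # · · · ·
    · # · · · ·
    · # # · · ·
    · · # · · ·
    · · · # · ·
    · · · # · ·
    · · · · · ·
    · · · · · ·
T1:
  2·area = 15  (B↔C swapped to make it positive)
  edge (10, 11)→(8, 14): d=(-2,3) inclusive
  edge (8, 14)→(1, 17): d=(-7,3) inclusive
  edge (1, 17)→(10, 11): d=(9,-6) inclusive
    (3,6)@(7, 13): e=[5,10,0] → #  [on edge]
    (4,6)@(9, 13): e=[-1,4,12] → ·
    (2,7)@(5, 15): e=[7,2,6] → #
    (3,7)@(7, 15): e=[1,-4,18] → ·
    (0,8)@(1, 17): e=[15,0,0] → #  [on edge]
    (1,8)@(3, 17): e=[9,-6,12] → ·
    (2,8)@(5, 17): e=[3,-12,24] → ·
  covered (3 px):
    · · · · · ·
    · · · · · ·
    · · · · · ·
    · · · · · ·
    · · · · · ·
    · · · · · ·
    · · · # · ·
    · · # · · ·
    # · · · · ·
T2:
  2·area = 6
  edge (8, 10)→(6, 8): d=(-2,-2) inclusive
  edge (6, 8)→(8, 7): d=(2,-1) inclusive
  edge (8, 7)→(8, 10): d=(0,3) inclusive
    (0,1)@(1, 3): e=[0,-15,21] → ·  [on edge]
    (1,2)@(3, 5): e=[0,-9,15] → ·  [on edge]
    (2,3)@(5, 7): e=[0,-3,9] → ·  [on edge]
    (3,4)@(7, 9): e=[0,3,3] → #  [on edge]
    (4,4)@(9, 9): e=[4,5,-3] → ·
    (3,5)@(7, 11): e=[-4,7,3] → ·
    (4,5)@(9, 11): e=[0,9,-3] → ·  [on edge]
    (5,6)@(11, 13): e=[0,15,-9] → ·  [on edge]
  covered (1 px):
    · · · · · ·
    · · · · · ·
    · · · · · ·
    · · · · · ·
    · · · # · ·
    · · · · · ·
    · · · · · ·
    · · · · · ·
    · · · · · ·

Z-buffer (winner per pixel, '.' = empty):
  . 0 . . . .
  . 0 . . . .
  . 0 . . . .
  . 0 0 . . .
  . . 0 2 . .
  . . . 0 . .
  . . . 1 . .
  . . 1 . . .
  1 . . . . .

Result: 1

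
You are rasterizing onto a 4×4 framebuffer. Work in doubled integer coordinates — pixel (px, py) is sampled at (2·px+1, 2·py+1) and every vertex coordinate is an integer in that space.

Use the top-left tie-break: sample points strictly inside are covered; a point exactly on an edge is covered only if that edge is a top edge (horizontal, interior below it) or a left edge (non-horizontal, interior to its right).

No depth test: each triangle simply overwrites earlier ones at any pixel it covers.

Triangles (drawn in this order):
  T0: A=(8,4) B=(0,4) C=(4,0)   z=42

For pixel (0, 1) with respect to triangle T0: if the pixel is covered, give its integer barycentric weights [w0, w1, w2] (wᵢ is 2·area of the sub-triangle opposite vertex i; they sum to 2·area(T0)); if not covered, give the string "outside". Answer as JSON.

T0:
  2·area = 32
  edge (8, 4)→(0, 4): d=(-8,0) right/bottom  bias=-1
  edge (0, 4)→(4, 0): d=(4,-4) top-left  bias=+0
  edge (4, 0)→(8, 4): d=(4,4) right/bottom  bias=-1
    (1,0)@(3, 1): e=[24,0,8] → █  [on edge]
    (2,0)@(5, 1): e=[24,8,0] → ·  [on edge]
    (0,1)@(1, 3): e=[8,0,24] → █  [on edge]
    (2,1)@(5, 3): e=[8,16,8] → █
    (3,1)@(7, 3): e=[8,24,0] → ·  [on edge]
    (0,2)@(1, 5): e=[-8,8,32] → ·
    (1,2)@(3, 5): e=[-8,16,24] → ·
    (2,2)@(5, 5): e=[-8,24,16] → ·
  covered (4 px):
    · █ · ·
    █ █ █ ·
    · · · ·
    · · · ·

Result: [0,24,8]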